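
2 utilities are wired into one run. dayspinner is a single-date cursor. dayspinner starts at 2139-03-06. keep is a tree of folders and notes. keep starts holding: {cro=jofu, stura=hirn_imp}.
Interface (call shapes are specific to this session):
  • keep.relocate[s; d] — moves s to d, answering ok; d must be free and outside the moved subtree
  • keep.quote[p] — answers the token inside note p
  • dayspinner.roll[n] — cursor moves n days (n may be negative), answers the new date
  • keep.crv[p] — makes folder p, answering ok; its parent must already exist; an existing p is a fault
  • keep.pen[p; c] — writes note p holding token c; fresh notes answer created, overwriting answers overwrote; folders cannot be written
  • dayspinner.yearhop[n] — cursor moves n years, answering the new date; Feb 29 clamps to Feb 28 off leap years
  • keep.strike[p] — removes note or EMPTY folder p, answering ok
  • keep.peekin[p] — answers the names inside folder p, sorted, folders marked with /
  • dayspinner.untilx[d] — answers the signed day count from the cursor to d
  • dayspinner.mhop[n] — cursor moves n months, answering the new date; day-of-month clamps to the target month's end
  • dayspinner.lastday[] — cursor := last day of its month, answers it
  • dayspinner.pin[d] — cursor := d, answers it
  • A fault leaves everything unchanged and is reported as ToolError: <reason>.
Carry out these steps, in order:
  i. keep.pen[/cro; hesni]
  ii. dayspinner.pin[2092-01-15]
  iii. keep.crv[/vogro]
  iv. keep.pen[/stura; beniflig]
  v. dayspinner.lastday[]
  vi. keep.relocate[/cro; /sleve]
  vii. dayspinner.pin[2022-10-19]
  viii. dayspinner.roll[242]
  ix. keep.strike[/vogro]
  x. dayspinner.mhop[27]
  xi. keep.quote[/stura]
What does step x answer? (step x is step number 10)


Answer: 2025-09-18

Derivation:
-> keep.pen(p: /cro, c: hesni)
<- overwrote
-> dayspinner.pin(d: 2092-01-15)
<- 2092-01-15
-> keep.crv(p: /vogro)
<- ok
-> keep.pen(p: /stura, c: beniflig)
<- overwrote
-> dayspinner.lastday()
<- 2092-01-31
-> keep.relocate(s: /cro, d: /sleve)
<- ok
-> dayspinner.pin(d: 2022-10-19)
<- 2022-10-19
-> dayspinner.roll(n: 242)
<- 2023-06-18
-> keep.strike(p: /vogro)
<- ok
-> dayspinner.mhop(n: 27)
<- 2025-09-18
-> keep.quote(p: /stura)
<- beniflig


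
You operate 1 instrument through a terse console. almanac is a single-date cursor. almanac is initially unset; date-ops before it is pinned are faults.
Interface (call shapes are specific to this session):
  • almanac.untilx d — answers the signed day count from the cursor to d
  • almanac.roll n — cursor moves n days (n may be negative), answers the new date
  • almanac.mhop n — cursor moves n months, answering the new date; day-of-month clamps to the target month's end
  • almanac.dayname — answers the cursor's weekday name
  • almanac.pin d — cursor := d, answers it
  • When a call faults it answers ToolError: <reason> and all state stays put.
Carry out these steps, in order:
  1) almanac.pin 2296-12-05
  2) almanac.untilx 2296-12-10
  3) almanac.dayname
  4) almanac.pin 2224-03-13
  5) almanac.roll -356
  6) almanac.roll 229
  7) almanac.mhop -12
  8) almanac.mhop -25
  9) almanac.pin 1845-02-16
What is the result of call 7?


Answer: 2222-11-07

Derivation:
% almanac.pin(d: 2296-12-05) ~> 2296-12-05
% almanac.untilx(d: 2296-12-10) ~> 5
% almanac.dayname() ~> Saturday
% almanac.pin(d: 2224-03-13) ~> 2224-03-13
% almanac.roll(n: -356) ~> 2223-03-23
% almanac.roll(n: 229) ~> 2223-11-07
% almanac.mhop(n: -12) ~> 2222-11-07
% almanac.mhop(n: -25) ~> 2220-10-07
% almanac.pin(d: 1845-02-16) ~> 1845-02-16


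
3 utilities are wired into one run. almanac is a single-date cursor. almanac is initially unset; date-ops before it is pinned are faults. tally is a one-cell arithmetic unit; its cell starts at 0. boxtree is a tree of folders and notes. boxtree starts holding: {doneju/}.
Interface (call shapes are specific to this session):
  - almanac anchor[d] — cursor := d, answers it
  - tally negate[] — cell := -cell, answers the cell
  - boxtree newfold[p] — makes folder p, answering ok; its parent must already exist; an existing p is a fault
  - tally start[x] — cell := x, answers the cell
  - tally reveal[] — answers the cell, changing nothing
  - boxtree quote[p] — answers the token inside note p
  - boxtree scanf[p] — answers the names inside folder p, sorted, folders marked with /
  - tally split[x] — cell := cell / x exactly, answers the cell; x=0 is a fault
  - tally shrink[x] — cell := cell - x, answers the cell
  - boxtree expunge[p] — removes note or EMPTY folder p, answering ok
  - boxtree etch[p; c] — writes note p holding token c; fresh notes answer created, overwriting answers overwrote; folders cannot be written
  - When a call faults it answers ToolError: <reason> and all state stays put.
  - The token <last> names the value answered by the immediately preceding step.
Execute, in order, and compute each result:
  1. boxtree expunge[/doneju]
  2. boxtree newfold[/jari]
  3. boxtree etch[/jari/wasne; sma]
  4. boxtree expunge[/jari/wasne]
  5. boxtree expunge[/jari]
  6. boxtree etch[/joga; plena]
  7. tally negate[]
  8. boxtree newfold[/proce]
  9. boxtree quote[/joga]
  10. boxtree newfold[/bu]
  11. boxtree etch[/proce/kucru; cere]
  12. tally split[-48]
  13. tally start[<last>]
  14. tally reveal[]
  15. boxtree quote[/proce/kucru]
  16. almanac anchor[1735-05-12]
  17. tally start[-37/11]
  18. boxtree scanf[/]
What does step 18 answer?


Answer: [bu/, joga, proce/]

Derivation:
CALL boxtree expunge[p→/doneju]
RET  ok
CALL boxtree newfold[p→/jari]
RET  ok
CALL boxtree etch[p→/jari/wasne; c→sma]
RET  created
CALL boxtree expunge[p→/jari/wasne]
RET  ok
CALL boxtree expunge[p→/jari]
RET  ok
CALL boxtree etch[p→/joga; c→plena]
RET  created
CALL tally negate[]
RET  0
CALL boxtree newfold[p→/proce]
RET  ok
CALL boxtree quote[p→/joga]
RET  plena
CALL boxtree newfold[p→/bu]
RET  ok
CALL boxtree etch[p→/proce/kucru; c→cere]
RET  created
CALL tally split[x→-48]
RET  0
CALL tally start[x→<last>]
RET  0
CALL tally reveal[]
RET  0
CALL boxtree quote[p→/proce/kucru]
RET  cere
CALL almanac anchor[d→1735-05-12]
RET  1735-05-12
CALL tally start[x→-37/11]
RET  -37/11
CALL boxtree scanf[p→/]
RET  [bu/, joga, proce/]


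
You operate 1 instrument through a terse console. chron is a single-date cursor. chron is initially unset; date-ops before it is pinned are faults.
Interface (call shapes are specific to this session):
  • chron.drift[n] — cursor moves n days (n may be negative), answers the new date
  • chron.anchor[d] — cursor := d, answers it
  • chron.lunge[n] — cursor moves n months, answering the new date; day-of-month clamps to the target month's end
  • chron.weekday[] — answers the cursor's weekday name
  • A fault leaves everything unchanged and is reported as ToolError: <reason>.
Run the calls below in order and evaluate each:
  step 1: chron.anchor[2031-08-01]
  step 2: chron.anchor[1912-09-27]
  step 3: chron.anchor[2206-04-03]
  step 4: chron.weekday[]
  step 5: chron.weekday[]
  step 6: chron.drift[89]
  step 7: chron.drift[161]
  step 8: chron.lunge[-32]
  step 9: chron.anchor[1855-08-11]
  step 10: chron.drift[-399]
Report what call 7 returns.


Answer: 2206-12-09

Derivation:
$ chron.anchor d=2031-08-01
:: 2031-08-01
$ chron.anchor d=1912-09-27
:: 1912-09-27
$ chron.anchor d=2206-04-03
:: 2206-04-03
$ chron.weekday
:: Thursday
$ chron.weekday
:: Thursday
$ chron.drift n=89
:: 2206-07-01
$ chron.drift n=161
:: 2206-12-09
$ chron.lunge n=-32
:: 2204-04-09
$ chron.anchor d=1855-08-11
:: 1855-08-11
$ chron.drift n=-399
:: 1854-07-08


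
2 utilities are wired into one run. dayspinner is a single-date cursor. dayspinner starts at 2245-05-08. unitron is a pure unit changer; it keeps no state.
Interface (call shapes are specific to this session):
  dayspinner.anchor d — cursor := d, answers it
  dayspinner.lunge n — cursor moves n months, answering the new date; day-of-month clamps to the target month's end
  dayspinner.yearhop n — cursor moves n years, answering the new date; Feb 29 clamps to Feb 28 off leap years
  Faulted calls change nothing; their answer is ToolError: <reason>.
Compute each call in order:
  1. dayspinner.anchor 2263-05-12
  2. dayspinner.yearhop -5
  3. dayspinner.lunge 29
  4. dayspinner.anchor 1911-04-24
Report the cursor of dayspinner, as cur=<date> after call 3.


I invoke dayspinner.anchor using 2263-05-12, and observe 2263-05-12.
Using dayspinner.yearhop using -5, and get 2258-05-12.
Then dayspinner.lunge using 29, yielding 2260-10-12.
Using dayspinner.anchor using 1911-04-24, and see 1911-04-24.

Answer: cur=2260-10-12


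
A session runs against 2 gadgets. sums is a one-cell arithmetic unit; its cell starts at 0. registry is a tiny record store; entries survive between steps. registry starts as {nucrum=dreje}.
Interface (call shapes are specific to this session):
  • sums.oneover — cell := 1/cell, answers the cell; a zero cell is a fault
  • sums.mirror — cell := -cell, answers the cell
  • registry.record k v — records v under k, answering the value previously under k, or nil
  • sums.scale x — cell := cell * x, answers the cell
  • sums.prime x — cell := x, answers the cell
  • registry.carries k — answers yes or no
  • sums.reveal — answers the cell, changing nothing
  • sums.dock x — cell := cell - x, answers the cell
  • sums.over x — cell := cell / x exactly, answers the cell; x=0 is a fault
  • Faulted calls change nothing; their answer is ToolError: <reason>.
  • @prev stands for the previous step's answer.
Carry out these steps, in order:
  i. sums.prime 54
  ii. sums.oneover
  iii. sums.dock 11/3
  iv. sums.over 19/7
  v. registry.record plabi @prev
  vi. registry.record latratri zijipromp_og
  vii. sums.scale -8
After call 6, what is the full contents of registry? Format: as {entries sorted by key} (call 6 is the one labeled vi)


! 1. prime(54) == 54
! 2. oneover() == 1/54
! 3. dock(11/3) == -197/54
! 4. over(19/7) == -1379/1026
! 5. record(plabi, @prev) == nil
! 6. record(latratri, zijipromp_og) == nil
! 7. scale(-8) == 5516/513

Answer: {latratri=zijipromp_og, nucrum=dreje, plabi=-1379/1026}


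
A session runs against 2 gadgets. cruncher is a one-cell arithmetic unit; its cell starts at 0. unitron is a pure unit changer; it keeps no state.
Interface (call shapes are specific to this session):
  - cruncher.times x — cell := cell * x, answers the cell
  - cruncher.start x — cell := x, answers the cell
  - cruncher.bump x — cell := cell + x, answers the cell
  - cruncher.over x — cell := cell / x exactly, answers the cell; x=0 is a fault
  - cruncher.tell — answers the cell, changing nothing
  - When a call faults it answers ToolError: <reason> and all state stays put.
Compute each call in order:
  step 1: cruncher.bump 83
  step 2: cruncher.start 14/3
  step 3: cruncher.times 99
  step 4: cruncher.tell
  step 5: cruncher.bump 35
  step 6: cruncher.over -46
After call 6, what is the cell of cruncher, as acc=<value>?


·→ bump(x=83)
·← 83
·→ start(x=14/3)
·← 14/3
·→ times(x=99)
·← 462
·→ tell()
·← 462
·→ bump(x=35)
·← 497
·→ over(x=-46)
·← -497/46

Answer: acc=-497/46


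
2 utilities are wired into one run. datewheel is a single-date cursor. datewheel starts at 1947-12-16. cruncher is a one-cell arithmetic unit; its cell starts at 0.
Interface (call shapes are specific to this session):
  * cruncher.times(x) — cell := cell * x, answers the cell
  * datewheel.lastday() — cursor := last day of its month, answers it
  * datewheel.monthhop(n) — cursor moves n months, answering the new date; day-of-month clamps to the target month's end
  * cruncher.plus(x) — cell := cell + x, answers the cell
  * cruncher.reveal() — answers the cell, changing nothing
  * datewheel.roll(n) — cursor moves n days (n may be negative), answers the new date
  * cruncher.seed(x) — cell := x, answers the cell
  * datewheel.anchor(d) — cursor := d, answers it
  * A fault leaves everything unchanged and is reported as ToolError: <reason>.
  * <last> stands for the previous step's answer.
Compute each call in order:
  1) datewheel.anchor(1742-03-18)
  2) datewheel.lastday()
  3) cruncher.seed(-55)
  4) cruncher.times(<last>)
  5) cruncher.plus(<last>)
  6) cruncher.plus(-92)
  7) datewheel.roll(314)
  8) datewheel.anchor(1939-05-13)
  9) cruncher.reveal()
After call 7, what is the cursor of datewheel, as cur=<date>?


Answer: cur=1743-02-08

Derivation:
// 1. datewheel.anchor(d=1742-03-18) == 1742-03-18
// 2. datewheel.lastday() == 1742-03-31
// 3. cruncher.seed(x=-55) == -55
// 4. cruncher.times(x=<last>) == 3025
// 5. cruncher.plus(x=<last>) == 6050
// 6. cruncher.plus(x=-92) == 5958
// 7. datewheel.roll(n=314) == 1743-02-08
// 8. datewheel.anchor(d=1939-05-13) == 1939-05-13
// 9. cruncher.reveal() == 5958


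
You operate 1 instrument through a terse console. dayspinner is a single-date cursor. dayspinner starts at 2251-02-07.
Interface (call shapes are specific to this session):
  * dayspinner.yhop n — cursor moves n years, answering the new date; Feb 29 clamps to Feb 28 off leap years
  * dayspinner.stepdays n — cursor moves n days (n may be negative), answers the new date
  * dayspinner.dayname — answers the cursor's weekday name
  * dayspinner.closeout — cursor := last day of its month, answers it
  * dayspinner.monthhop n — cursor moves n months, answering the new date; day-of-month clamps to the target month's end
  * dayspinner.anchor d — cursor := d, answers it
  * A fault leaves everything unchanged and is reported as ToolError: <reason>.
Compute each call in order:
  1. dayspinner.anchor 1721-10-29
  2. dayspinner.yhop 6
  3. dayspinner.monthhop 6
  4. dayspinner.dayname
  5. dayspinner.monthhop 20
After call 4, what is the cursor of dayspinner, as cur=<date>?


>>> dayspinner.anchor d→1721-10-29
= 1721-10-29
>>> dayspinner.yhop n→6
= 1727-10-29
>>> dayspinner.monthhop n→6
= 1728-04-29
>>> dayspinner.dayname
= Thursday
>>> dayspinner.monthhop n→20
= 1729-12-29

Answer: cur=1728-04-29


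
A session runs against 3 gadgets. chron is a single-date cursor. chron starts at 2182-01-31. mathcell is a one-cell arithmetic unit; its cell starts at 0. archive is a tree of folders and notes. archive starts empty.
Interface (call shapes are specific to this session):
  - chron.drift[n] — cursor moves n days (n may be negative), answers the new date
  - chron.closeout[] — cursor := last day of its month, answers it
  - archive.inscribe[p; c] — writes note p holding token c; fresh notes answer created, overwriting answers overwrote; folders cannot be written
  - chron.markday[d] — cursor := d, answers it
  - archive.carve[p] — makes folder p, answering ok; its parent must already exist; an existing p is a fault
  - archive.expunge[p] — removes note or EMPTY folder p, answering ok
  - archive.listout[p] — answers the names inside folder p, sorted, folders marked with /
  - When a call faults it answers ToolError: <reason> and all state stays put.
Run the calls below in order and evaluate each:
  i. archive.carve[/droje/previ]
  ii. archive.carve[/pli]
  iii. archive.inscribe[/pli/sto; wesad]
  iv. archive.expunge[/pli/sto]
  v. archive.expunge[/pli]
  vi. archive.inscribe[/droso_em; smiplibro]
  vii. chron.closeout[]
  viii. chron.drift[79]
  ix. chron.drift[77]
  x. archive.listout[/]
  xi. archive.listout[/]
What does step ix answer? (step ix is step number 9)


==> archive.carve(/droje/previ)
<== ToolError: no parent
==> archive.carve(/pli)
<== ok
==> archive.inscribe(/pli/sto, wesad)
<== created
==> archive.expunge(/pli/sto)
<== ok
==> archive.expunge(/pli)
<== ok
==> archive.inscribe(/droso_em, smiplibro)
<== created
==> chron.closeout()
<== 2182-01-31
==> chron.drift(79)
<== 2182-04-20
==> chron.drift(77)
<== 2182-07-06
==> archive.listout(/)
<== [droso_em]
==> archive.listout(/)
<== [droso_em]

Answer: 2182-07-06


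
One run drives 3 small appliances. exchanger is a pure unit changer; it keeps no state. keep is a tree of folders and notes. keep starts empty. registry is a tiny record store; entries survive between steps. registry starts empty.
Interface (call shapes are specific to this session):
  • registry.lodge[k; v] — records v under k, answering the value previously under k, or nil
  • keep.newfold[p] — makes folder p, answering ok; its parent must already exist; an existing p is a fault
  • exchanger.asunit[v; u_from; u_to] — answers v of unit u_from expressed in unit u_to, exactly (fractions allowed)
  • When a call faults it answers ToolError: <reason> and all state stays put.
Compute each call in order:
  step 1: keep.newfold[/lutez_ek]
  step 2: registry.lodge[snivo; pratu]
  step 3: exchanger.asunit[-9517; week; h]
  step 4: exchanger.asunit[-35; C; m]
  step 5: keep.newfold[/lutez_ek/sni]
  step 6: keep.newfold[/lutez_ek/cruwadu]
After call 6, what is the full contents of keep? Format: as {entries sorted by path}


Answer: {lutez_ek/, lutez_ek/cruwadu/, lutez_ek/sni/}

Derivation:
! keep.newfold(p='/lutez_ek') -> ok
! registry.lodge(k='snivo', v='pratu') -> nil
! exchanger.asunit(v='-9517', u_from='week', u_to='h') -> -1598856
! exchanger.asunit(v='-35', u_from='C', u_to='m') -> ToolError: incompatible units
! keep.newfold(p='/lutez_ek/sni') -> ok
! keep.newfold(p='/lutez_ek/cruwadu') -> ok


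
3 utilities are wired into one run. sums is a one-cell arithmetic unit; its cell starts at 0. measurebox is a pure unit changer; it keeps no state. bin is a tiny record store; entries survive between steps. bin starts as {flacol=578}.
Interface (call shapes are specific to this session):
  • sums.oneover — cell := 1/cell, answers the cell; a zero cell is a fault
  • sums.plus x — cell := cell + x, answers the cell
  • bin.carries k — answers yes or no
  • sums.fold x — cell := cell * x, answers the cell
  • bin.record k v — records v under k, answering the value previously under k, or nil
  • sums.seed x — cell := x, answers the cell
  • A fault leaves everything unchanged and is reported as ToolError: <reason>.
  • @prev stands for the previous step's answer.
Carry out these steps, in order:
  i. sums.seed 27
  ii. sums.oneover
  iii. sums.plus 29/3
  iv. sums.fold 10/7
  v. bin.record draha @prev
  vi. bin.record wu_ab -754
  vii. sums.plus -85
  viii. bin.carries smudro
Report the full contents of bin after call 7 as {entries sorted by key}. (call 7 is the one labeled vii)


·→ seed(x→27)
·← 27
·→ oneover()
·← 1/27
·→ plus(x→29/3)
·← 262/27
·→ fold(x→10/7)
·← 2620/189
·→ record(k→draha, v→@prev)
·← nil
·→ record(k→wu_ab, v→-754)
·← nil
·→ plus(x→-85)
·← -13445/189
·→ carries(k→smudro)
·← no

Answer: {draha=2620/189, flacol=578, wu_ab=-754}


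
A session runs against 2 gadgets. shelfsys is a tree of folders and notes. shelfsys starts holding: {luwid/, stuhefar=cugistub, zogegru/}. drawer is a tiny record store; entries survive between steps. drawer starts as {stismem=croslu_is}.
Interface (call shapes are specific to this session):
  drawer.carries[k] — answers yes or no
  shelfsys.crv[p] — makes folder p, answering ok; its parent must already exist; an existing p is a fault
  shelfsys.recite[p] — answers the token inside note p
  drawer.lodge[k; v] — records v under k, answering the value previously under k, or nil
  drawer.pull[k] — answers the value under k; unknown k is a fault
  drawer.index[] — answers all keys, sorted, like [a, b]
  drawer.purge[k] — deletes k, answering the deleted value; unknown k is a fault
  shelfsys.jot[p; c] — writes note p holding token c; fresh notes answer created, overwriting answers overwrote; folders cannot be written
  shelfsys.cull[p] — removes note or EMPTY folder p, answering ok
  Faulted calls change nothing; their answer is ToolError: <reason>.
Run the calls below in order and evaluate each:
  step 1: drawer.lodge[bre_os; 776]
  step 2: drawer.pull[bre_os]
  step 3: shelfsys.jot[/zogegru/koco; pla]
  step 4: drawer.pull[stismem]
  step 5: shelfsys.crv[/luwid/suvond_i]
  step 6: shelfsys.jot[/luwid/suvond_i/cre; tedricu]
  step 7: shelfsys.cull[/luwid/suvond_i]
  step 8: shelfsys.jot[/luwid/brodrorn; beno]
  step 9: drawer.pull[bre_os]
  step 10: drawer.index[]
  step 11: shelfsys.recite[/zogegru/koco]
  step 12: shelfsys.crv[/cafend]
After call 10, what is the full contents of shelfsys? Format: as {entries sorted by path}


Answer: {luwid/, luwid/brodrorn=beno, luwid/suvond_i/, luwid/suvond_i/cre=tedricu, stuhefar=cugistub, zogegru/, zogegru/koco=pla}

Derivation:
% 1. drawer.lodge(k=bre_os, v=776) => nil
% 2. drawer.pull(k=bre_os) => 776
% 3. shelfsys.jot(p=/zogegru/koco, c=pla) => created
% 4. drawer.pull(k=stismem) => croslu_is
% 5. shelfsys.crv(p=/luwid/suvond_i) => ok
% 6. shelfsys.jot(p=/luwid/suvond_i/cre, c=tedricu) => created
% 7. shelfsys.cull(p=/luwid/suvond_i) => ToolError: not empty
% 8. shelfsys.jot(p=/luwid/brodrorn, c=beno) => created
% 9. drawer.pull(k=bre_os) => 776
% 10. drawer.index() => [bre_os, stismem]
% 11. shelfsys.recite(p=/zogegru/koco) => pla
% 12. shelfsys.crv(p=/cafend) => ok


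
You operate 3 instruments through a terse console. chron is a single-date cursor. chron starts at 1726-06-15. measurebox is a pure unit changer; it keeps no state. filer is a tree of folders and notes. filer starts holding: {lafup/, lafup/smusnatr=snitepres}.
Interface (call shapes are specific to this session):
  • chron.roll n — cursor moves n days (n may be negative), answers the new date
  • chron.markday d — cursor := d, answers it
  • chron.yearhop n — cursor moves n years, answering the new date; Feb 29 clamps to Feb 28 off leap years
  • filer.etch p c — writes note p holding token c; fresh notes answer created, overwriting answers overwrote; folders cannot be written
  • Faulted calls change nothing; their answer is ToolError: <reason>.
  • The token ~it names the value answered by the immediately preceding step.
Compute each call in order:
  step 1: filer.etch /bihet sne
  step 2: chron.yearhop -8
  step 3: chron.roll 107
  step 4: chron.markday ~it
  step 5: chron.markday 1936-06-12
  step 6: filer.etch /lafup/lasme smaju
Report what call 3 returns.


Answer: 1718-09-30

Derivation:
Using filer.etch(/bihet, sne), → created.
Calling chron.yearhop(-8), — result: 1718-06-15.
Next I call chron.roll(107), and get 1718-09-30.
Then chron.markday(~it), giving 1718-09-30.
Using chron.markday(1936-06-12), giving 1936-06-12.
Invoking filer.etch(/lafup/lasme, smaju), and observe created.


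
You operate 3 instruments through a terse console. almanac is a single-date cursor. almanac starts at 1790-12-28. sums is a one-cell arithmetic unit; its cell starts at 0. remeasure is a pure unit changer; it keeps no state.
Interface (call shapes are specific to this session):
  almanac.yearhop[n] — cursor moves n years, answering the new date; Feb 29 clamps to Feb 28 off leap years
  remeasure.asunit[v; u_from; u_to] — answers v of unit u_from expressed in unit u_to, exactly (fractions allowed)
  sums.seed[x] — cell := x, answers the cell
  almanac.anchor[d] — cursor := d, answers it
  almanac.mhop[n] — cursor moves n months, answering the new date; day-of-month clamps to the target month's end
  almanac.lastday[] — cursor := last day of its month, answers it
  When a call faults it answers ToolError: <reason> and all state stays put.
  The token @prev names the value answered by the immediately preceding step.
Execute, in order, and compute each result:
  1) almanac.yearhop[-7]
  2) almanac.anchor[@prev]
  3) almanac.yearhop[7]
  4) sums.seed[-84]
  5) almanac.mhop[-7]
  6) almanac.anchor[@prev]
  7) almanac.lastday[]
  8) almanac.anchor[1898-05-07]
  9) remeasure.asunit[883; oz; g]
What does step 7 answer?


Answer: 1790-05-31

Derivation:
·→ almanac.yearhop(n: -7)
·← 1783-12-28
·→ almanac.anchor(d: @prev)
·← 1783-12-28
·→ almanac.yearhop(n: 7)
·← 1790-12-28
·→ sums.seed(x: -84)
·← -84
·→ almanac.mhop(n: -7)
·← 1790-05-28
·→ almanac.anchor(d: @prev)
·← 1790-05-28
·→ almanac.lastday()
·← 1790-05-31
·→ almanac.anchor(d: 1898-05-07)
·← 1898-05-07
·→ remeasure.asunit(v: 883, u_from: oz, u_to: g)
·← 40052206271/1600000


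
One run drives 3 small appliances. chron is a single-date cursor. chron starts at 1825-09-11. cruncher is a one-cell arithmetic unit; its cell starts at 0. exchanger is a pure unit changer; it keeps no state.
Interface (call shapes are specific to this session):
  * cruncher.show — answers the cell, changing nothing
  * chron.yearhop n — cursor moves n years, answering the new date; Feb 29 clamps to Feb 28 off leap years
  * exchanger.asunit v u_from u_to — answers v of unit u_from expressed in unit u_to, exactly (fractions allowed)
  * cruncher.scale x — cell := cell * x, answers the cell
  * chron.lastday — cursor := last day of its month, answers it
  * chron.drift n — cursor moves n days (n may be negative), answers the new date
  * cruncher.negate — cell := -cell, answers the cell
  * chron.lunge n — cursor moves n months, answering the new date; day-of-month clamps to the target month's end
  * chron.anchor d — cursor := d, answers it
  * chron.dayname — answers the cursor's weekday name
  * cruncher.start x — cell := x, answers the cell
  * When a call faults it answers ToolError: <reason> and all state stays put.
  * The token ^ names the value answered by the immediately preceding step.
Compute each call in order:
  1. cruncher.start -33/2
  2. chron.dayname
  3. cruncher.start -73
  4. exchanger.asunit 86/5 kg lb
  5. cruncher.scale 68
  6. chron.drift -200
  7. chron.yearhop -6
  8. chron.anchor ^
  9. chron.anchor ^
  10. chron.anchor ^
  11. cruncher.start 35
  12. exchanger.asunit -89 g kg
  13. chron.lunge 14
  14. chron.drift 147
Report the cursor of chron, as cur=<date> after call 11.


Do: start[x='-33/2']
See: -33/2
Do: dayname[]
See: Sunday
Do: start[x='-73']
See: -73
Do: asunit[v='86/5'; u_from='kg'; u_to='lb']
See: 1720000000/45359237
Do: scale[x='68']
See: -4964
Do: drift[n='-200']
See: 1825-02-23
Do: yearhop[n='-6']
See: 1819-02-23
Do: anchor[d='^']
See: 1819-02-23
Do: anchor[d='^']
See: 1819-02-23
Do: anchor[d='^']
See: 1819-02-23
Do: start[x='35']
See: 35
Do: asunit[v='-89'; u_from='g'; u_to='kg']
See: -89/1000
Do: lunge[n='14']
See: 1820-04-23
Do: drift[n='147']
See: 1820-09-17

Answer: cur=1819-02-23


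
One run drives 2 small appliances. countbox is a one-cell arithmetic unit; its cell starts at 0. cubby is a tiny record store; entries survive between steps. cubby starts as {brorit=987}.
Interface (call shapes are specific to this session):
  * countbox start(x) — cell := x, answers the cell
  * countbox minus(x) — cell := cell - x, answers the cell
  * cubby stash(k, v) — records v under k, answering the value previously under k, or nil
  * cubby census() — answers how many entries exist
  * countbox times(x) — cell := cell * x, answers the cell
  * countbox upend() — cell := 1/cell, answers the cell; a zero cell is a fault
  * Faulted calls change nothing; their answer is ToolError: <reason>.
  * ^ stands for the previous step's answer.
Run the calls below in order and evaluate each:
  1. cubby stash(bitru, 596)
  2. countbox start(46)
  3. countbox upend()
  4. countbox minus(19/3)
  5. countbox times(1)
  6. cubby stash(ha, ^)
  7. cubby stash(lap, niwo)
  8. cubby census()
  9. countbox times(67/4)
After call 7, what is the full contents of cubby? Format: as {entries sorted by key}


I run cubby stash(k='bitru', v='596'), → nil.
Next I call countbox start(x='46'), and observe 46.
Now I run countbox upend, and observe 1/46.
Then countbox minus(x='19/3'), giving -871/138.
I run countbox times(x='1'), which returns -871/138.
Using cubby stash(k='ha', v='^'), yielding nil.
Invoking cubby stash(k='lap', v='niwo'), and get nil.
Invoking cubby census, and observe 4.
I try countbox times(x='67/4'), and observe -58357/552.

Answer: {bitru=596, brorit=987, ha=-871/138, lap=niwo}


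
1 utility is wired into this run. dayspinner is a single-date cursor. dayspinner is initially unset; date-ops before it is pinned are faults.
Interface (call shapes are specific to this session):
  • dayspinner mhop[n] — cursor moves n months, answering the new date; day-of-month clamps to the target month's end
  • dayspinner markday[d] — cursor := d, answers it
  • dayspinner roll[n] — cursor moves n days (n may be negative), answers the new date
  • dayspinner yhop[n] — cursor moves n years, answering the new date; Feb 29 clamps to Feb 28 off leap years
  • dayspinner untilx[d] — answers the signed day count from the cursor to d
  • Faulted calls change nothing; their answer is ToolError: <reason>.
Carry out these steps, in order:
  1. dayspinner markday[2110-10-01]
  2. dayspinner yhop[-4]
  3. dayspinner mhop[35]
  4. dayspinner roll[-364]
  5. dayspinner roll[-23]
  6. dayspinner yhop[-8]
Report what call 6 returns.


I try dayspinner markday passing d→2110-10-01, and get 2110-10-01.
Using dayspinner yhop passing n→-4, and get 2106-10-01.
Using dayspinner mhop passing n→35, — result: 2109-09-01.
Then dayspinner roll passing n→-364, yielding 2108-09-02.
I try dayspinner roll passing n→-23, → 2108-08-10.
Invoking dayspinner yhop passing n→-8, giving 2100-08-10.

Answer: 2100-08-10


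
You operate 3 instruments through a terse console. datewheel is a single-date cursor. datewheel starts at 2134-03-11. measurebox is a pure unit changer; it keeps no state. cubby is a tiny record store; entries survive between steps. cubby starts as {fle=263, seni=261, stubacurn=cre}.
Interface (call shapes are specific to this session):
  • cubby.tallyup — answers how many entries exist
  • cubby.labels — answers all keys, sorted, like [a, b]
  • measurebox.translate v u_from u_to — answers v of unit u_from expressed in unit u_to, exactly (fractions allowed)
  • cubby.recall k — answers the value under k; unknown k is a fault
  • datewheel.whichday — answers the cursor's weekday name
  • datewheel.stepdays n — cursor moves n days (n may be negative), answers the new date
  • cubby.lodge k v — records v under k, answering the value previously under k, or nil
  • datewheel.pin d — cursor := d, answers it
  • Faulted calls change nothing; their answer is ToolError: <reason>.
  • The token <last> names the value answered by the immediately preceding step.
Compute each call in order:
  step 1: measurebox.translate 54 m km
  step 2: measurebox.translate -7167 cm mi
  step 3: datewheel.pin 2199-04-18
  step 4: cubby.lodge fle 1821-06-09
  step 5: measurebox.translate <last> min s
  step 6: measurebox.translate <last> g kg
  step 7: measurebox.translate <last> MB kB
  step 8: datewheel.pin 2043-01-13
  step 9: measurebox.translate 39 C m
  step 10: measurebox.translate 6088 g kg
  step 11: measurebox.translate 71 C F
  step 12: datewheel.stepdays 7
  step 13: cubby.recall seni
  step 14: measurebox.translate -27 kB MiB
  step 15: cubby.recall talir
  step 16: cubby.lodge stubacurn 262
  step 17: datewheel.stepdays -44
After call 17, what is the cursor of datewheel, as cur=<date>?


Answer: cur=2042-12-07

Derivation:
Next I call measurebox.translate passing 54, m, km, — result: 27/500.
Now I run measurebox.translate passing -7167, cm, mi, yielding -11945/268224.
I invoke datewheel.pin passing 2199-04-18, → 2199-04-18.
Invoking cubby.lodge passing fle, 1821-06-09, which returns 263.
Then measurebox.translate passing <last>, min, s, → 15780.
Then measurebox.translate passing <last>, g, kg, yielding 789/50.
I try measurebox.translate passing <last>, MB, kB, and get 15780.
I use datewheel.pin passing 2043-01-13, → 2043-01-13.
I use measurebox.translate passing 39, C, m, giving ToolError: incompatible units.
I call measurebox.translate passing 6088, g, kg, which returns 761/125.
I try measurebox.translate passing 71, C, F, → 799/5.
I use datewheel.stepdays passing 7, yielding 2043-01-20.
Calling cubby.recall passing seni, giving 261.
I call measurebox.translate passing -27, kB, MiB, and see -3375/131072.
Then cubby.recall passing talir, — result: ToolError: no such key talir.
I try cubby.lodge passing stubacurn, 262, and observe cre.
Next I call datewheel.stepdays passing -44, giving 2042-12-07.


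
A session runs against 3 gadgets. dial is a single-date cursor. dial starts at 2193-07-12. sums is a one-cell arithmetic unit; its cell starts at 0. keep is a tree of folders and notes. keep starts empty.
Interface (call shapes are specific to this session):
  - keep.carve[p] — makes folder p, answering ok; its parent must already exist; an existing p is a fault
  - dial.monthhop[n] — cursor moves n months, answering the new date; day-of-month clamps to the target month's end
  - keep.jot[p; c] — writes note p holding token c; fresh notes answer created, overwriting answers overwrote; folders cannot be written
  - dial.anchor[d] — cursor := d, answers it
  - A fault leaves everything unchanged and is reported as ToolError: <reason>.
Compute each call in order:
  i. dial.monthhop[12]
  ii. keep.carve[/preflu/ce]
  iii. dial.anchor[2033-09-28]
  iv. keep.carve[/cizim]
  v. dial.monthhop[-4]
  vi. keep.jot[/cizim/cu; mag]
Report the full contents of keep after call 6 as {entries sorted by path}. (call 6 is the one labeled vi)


Answer: {cizim/, cizim/cu=mag}

Derivation:
·→ dial.monthhop(n=12)
·← 2194-07-12
·→ keep.carve(p=/preflu/ce)
·← ToolError: no parent
·→ dial.anchor(d=2033-09-28)
·← 2033-09-28
·→ keep.carve(p=/cizim)
·← ok
·→ dial.monthhop(n=-4)
·← 2033-05-28
·→ keep.jot(p=/cizim/cu, c=mag)
·← created


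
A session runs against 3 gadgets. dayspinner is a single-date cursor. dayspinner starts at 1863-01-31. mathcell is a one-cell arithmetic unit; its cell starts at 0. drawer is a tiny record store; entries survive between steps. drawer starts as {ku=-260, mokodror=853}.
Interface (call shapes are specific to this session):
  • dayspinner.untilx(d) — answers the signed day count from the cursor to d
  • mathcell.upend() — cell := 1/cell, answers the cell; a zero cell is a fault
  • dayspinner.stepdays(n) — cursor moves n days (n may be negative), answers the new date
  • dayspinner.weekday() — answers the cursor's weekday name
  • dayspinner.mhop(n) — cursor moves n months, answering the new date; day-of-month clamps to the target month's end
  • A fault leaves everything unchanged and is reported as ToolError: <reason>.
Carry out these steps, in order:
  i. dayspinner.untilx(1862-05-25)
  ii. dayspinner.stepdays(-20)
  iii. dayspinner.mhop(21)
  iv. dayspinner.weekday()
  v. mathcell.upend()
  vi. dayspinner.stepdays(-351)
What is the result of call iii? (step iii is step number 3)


Answer: 1864-10-11

Derivation:
CALL untilx[d='1862-05-25']
RET  -251
CALL stepdays[n='-20']
RET  1863-01-11
CALL mhop[n='21']
RET  1864-10-11
CALL weekday[]
RET  Tuesday
CALL upend[]
RET  ToolError: reciprocal of zero
CALL stepdays[n='-351']
RET  1863-10-26


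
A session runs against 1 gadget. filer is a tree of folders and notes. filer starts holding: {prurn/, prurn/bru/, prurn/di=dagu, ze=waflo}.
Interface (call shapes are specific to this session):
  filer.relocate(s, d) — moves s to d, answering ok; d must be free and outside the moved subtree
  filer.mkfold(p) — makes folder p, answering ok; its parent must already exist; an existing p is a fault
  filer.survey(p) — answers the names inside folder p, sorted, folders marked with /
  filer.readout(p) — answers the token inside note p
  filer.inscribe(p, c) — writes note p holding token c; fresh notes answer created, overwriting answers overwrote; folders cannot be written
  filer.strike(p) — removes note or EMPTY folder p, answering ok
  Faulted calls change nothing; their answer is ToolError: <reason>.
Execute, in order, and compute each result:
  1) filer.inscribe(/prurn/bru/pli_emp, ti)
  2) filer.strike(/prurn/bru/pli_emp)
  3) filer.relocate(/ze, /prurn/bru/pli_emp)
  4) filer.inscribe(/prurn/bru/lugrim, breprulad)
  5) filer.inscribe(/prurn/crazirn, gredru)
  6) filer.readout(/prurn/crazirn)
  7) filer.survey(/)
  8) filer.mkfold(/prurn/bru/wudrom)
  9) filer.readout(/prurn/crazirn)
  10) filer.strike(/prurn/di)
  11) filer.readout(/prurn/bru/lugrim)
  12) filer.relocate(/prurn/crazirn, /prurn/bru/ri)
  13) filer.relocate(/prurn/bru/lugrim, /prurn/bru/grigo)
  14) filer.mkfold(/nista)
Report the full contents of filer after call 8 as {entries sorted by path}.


-- 1. filer.inscribe(p='/prurn/bru/pli_emp', c='ti') => created
-- 2. filer.strike(p='/prurn/bru/pli_emp') => ok
-- 3. filer.relocate(s='/ze', d='/prurn/bru/pli_emp') => ok
-- 4. filer.inscribe(p='/prurn/bru/lugrim', c='breprulad') => created
-- 5. filer.inscribe(p='/prurn/crazirn', c='gredru') => created
-- 6. filer.readout(p='/prurn/crazirn') => gredru
-- 7. filer.survey(p='/') => [prurn/]
-- 8. filer.mkfold(p='/prurn/bru/wudrom') => ok
-- 9. filer.readout(p='/prurn/crazirn') => gredru
-- 10. filer.strike(p='/prurn/di') => ok
-- 11. filer.readout(p='/prurn/bru/lugrim') => breprulad
-- 12. filer.relocate(s='/prurn/crazirn', d='/prurn/bru/ri') => ok
-- 13. filer.relocate(s='/prurn/bru/lugrim', d='/prurn/bru/grigo') => ok
-- 14. filer.mkfold(p='/nista') => ok

Answer: {prurn/, prurn/bru/, prurn/bru/lugrim=breprulad, prurn/bru/pli_emp=waflo, prurn/bru/wudrom/, prurn/crazirn=gredru, prurn/di=dagu}


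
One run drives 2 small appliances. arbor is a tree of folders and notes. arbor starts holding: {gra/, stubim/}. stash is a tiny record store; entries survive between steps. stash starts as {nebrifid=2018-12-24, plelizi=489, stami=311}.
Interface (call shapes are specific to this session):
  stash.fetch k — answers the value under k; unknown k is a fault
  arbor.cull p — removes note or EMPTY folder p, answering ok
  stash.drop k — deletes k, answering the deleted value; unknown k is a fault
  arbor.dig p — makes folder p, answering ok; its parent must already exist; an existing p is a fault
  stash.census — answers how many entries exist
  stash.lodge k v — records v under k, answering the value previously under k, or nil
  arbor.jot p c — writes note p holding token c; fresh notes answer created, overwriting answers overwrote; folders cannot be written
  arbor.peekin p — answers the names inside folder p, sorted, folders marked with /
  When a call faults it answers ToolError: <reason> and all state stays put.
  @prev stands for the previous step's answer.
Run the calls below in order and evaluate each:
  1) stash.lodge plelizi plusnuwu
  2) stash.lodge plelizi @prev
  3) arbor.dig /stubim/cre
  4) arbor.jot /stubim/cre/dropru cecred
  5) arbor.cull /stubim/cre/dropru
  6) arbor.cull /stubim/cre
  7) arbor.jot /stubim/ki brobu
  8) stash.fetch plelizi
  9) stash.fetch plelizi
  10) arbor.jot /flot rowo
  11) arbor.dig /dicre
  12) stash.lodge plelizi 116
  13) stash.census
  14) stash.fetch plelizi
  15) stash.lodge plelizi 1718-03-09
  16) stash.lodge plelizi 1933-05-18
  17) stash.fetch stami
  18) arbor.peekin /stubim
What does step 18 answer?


Then stash.lodge passing k=plelizi, v=plusnuwu, yielding 489.
Now I run stash.lodge passing k=plelizi, v=@prev, → plusnuwu.
I try arbor.dig passing p=/stubim/cre, which returns ok.
I use arbor.jot passing p=/stubim/cre/dropru, c=cecred, and see created.
I use arbor.cull passing p=/stubim/cre/dropru, and see ok.
Next I call arbor.cull passing p=/stubim/cre, — result: ok.
Now I run arbor.jot passing p=/stubim/ki, c=brobu, and get created.
Invoking stash.fetch passing k=plelizi: 489.
Using stash.fetch passing k=plelizi, which returns 489.
Calling arbor.jot passing p=/flot, c=rowo: created.
I call arbor.dig passing p=/dicre, → ok.
I run stash.lodge passing k=plelizi, v=116, → 489.
I invoke stash.census, — result: 3.
Next I call stash.fetch passing k=plelizi, and see 116.
I run stash.lodge passing k=plelizi, v=1718-03-09, and get 116.
I invoke stash.lodge passing k=plelizi, v=1933-05-18, which returns 1718-03-09.
Now I run stash.fetch passing k=stami, → 311.
I try arbor.peekin passing p=/stubim, → [ki].

Answer: [ki]


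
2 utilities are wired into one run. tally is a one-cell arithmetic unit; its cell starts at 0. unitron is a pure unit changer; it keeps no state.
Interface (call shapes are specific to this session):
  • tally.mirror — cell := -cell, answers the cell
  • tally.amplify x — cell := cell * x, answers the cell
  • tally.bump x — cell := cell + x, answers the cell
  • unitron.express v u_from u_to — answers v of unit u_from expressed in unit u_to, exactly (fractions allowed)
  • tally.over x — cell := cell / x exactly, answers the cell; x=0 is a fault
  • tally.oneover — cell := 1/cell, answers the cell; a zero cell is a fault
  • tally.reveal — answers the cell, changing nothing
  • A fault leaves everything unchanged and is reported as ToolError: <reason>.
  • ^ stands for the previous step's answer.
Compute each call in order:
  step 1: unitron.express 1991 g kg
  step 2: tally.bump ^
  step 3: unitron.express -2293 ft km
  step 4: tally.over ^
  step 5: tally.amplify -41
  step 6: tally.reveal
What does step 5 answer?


Do: unitron.express[v=1991; u_from=g; u_to=kg]
See: 1991/1000
Do: tally.bump[x=^]
See: 1991/1000
Do: unitron.express[v=-2293; u_from=ft; u_to=km]
See: -873633/1250000
Do: tally.over[x=^]
See: -2488750/873633
Do: tally.amplify[x=-41]
See: 102038750/873633
Do: tally.reveal[]
See: 102038750/873633

Answer: 102038750/873633
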